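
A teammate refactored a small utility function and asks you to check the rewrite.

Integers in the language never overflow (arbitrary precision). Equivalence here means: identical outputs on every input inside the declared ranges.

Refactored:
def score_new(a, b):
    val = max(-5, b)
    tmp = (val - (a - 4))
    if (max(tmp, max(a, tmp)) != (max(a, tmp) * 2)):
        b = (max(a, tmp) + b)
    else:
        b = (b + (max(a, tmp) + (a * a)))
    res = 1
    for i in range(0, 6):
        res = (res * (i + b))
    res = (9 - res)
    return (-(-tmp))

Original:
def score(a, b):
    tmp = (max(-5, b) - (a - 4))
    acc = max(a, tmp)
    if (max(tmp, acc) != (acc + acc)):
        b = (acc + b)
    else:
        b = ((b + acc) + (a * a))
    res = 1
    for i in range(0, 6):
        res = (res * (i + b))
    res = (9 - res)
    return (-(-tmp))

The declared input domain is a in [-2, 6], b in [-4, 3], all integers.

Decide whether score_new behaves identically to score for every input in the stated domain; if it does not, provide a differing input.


The two are interchangeable: arithmetic usage differs; and local variable names differ; and min/max/abs usage differs; and constant usage differs, and every declared input agrees.
As a probe, take a=3, b=-3: score runs tmp = -2; acc = 3; (max(tmp, acc) != (acc + acc)) -> true; b = 0; res = 1; [i=0]; res = 0; [i=1]; res = 0; [i=2]; res = 0; [i=3]; res = 0; [i=4]; res = 0; [i=5]; res = 0; res = 9; return -2; score_new runs val = -3; tmp = -2; (max(tmp, max(a, tmp)) != (max(a, tmp) * 2)) -> true; b = 0; res = 1; [i=0]; res = 0; [i=1]; res = 0; [i=2]; res = 0; [i=3]; res = 0; [i=4]; res = 0; [i=5]; res = 0; res = 9; return -2; both end at -2.
Across all 72 domain points the two functions coincide.
verdict: equivalent


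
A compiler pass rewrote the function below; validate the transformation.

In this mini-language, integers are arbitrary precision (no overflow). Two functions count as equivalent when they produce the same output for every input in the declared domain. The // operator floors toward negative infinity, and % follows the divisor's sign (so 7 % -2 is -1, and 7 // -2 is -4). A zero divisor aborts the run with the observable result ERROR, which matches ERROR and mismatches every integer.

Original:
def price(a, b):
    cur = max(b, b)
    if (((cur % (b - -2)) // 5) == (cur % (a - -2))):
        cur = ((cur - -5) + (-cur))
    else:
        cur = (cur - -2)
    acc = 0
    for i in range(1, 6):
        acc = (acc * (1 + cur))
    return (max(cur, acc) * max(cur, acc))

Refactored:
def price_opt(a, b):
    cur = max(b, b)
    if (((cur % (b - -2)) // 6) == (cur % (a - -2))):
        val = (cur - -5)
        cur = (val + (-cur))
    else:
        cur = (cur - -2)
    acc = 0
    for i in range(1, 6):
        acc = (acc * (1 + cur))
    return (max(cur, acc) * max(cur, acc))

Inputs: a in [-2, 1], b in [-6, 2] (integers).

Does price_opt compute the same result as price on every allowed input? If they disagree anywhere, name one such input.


The one real change (`5` became `6`) has no effect anywhere in the declared ranges; all 36 inputs agree.
verdict: equivalent


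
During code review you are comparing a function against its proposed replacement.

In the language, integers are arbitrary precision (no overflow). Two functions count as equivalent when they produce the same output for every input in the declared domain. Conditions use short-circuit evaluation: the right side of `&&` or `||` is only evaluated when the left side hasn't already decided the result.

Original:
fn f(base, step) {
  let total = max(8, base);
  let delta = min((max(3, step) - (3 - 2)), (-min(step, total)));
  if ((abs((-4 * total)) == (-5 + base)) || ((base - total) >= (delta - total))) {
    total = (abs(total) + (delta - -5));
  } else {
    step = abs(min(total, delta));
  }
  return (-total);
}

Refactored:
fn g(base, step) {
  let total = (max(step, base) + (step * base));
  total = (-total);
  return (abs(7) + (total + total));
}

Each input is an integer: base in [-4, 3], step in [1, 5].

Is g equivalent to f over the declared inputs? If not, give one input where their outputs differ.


Input base=-4, step=1: -8 from f versus 13 from g.
verdict: not equivalent; witness: base=-4, step=1


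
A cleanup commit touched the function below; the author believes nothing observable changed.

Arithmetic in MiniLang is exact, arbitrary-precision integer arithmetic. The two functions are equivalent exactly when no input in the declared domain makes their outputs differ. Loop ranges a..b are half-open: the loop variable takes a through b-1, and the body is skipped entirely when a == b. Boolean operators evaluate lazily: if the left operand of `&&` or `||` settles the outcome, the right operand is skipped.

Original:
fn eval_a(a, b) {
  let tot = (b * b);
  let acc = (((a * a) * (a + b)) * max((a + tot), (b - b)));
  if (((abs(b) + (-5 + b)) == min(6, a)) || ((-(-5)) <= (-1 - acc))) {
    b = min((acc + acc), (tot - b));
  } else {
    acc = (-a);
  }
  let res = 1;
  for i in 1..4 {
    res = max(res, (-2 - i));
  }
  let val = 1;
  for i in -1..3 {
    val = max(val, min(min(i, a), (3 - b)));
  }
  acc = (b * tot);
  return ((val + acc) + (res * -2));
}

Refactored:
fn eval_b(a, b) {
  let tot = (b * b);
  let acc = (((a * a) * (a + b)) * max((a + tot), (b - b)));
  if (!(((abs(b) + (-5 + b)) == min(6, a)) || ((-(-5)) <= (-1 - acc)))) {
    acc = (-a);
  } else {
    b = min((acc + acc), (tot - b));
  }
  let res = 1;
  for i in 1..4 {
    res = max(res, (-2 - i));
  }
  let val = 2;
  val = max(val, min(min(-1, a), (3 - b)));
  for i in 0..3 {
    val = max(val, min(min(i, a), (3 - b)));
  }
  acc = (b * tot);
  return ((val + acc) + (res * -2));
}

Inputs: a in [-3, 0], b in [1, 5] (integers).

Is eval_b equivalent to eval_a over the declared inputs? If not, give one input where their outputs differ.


On input a=-3, b=1, eval_a returns -1 while eval_b returns 0.
verdict: not equivalent; witness: a=-3, b=1


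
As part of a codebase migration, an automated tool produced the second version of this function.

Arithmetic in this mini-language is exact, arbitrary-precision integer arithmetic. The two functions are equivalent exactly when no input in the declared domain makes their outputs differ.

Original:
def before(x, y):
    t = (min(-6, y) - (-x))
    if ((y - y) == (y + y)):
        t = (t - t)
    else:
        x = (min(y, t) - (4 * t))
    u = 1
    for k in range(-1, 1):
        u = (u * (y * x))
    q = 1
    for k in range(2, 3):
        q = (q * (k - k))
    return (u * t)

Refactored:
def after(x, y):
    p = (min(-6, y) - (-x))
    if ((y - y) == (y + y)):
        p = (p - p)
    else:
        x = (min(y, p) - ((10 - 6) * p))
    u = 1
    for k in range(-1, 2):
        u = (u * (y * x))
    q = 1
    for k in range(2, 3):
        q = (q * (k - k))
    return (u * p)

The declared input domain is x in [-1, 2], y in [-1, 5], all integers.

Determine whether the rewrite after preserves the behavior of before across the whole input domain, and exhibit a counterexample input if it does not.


Try x=-1, y=-1.
before: t = -7; ((y - y) == (y + y)) -> false; x = 21; u = 1; [k=-1]; u = -21; [k=0]; u = 441; q = 1; [k=2]; q = 0; return -3087
after: p = -7; ((y - y) == (y + y)) -> false; x = 21; u = 1; [k=-1]; u = -21; [k=0]; u = 441; [k=1]; u = -9261; q = 1; [k=2]; q = 0; return 64827
-3087 != 64827, so the rewrite changes behavior.
verdict: not equivalent; witness: x=-1, y=-1


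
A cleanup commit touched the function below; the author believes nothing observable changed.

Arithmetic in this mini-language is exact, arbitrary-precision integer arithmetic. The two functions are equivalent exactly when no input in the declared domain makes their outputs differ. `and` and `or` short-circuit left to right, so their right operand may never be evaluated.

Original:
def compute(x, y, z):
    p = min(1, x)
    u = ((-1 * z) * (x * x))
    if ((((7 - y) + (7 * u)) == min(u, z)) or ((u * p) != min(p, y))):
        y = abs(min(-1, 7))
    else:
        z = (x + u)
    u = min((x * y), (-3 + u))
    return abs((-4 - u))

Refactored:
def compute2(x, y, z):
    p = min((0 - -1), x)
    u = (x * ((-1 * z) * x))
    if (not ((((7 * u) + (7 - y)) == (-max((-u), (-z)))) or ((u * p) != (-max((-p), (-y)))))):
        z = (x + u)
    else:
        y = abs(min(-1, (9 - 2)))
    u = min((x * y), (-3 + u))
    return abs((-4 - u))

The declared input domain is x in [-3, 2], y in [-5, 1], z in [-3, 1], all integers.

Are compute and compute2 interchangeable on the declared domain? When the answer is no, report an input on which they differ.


Although boolean connective usage differs; also arithmetic usage differs; also constant usage differs; also min/max/abs usage differs, 210/210 inputs agree.
verdict: equivalent


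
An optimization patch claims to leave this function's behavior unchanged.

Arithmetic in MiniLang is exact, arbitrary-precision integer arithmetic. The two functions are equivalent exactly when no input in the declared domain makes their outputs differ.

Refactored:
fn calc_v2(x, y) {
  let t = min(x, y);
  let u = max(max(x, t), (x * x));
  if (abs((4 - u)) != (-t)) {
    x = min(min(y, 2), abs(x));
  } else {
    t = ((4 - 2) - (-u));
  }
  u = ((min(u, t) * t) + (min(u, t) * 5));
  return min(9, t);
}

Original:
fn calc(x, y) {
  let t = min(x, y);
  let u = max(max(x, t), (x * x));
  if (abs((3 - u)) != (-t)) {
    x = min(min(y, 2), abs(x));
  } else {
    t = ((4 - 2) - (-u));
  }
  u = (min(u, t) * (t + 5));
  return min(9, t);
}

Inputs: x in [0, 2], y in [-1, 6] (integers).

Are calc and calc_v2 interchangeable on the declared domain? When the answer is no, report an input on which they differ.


Evaluate both at x=2, y=-1.
calc: t := -1 | u := 4 | (abs((3 - u)) != (-t)): false | t := 6 | u := 44 | result 6
calc_v2: t := -1 | u := 4 | (abs((4 - u)) != (-t)): true | x := -1 | u := -4 | result -1
6 against -1: the behavior changed.
verdict: not equivalent; witness: x=2, y=-1


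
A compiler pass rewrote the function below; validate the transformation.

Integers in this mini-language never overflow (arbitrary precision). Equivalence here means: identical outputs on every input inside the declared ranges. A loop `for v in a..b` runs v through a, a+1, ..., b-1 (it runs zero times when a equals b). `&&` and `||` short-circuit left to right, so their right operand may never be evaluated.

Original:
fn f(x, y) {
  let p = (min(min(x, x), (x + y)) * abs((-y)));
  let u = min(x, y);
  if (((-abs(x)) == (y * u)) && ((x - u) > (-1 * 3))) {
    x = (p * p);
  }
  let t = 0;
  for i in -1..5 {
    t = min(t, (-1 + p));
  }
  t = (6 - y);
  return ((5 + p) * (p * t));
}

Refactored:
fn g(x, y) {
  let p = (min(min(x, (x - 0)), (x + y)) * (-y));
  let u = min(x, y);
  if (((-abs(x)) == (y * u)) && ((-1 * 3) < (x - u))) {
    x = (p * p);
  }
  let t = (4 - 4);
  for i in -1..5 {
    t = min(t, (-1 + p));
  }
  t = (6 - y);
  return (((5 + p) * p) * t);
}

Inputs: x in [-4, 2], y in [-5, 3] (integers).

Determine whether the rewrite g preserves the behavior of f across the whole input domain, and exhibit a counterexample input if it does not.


Consider the input x=-4, y=1.
f: p=-4, then u=-4, then (((-abs(x)) == (y * u)) && ((x - u) > (-1 * 3))) is true, then x=16, then t=0, then (i=-1), then t=-5, then (i=0), then t=-5, then (i=1), then t=-5, then (i=2), then t=-5, then (i=3), then t=-5, then (i=4), then t=-5, then t=5, then returns -20
g: p=4, then u=-4, then (((-abs(x)) == (y * u)) && ((-1 * 3) < (x - u))) is true, then x=16, then t=0, then (i=-1), then t=0, then (i=0), then t=0, then (i=1), then t=0, then (i=2), then t=0, then (i=3), then t=0, then (i=4), then t=0, then t=5, then returns 180
-20 vs 180 — the two versions disagree here.
verdict: not equivalent; witness: x=-4, y=1


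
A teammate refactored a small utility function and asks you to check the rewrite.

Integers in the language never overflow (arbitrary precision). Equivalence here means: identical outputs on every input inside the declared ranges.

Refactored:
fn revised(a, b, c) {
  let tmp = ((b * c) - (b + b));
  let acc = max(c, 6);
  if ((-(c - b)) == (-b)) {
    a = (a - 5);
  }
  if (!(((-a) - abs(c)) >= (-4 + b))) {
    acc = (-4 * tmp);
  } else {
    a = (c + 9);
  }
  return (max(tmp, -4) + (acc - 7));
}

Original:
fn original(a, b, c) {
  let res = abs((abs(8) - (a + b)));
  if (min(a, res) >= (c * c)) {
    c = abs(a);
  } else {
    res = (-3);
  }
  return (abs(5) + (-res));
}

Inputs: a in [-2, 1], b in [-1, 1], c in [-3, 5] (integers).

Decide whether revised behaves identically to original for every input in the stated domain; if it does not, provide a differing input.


There is a counterexample at a=-2, b=-1, c=-3: 8 on one side, 4 on the other.
original: res = 11; (min(a, res) >= (c * c)) -> false; res = -3; return 8
revised: tmp = 5; acc = 6; ((-(c - b)) == (-b)) -> false; (!(((-a) - abs(c)) >= (-4 + b))) -> false; a = 6; return 4
verdict: not equivalent; witness: a=-2, b=-1, c=-3


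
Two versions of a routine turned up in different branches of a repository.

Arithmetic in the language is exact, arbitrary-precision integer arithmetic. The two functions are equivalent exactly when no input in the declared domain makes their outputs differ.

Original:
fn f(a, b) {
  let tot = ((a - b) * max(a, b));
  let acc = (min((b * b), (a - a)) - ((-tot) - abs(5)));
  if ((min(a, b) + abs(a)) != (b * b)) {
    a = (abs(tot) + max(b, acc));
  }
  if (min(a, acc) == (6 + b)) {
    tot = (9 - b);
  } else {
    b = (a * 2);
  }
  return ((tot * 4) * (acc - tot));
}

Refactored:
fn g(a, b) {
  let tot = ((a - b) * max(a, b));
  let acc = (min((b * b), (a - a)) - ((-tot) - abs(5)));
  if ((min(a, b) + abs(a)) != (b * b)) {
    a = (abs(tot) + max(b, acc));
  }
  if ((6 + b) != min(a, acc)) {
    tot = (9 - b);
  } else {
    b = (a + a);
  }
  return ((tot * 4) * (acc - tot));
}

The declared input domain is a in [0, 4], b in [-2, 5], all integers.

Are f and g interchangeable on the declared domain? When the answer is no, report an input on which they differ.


These are not equivalent — on a=0, b=-2 the outputs split (0 vs -264).
f: tot becomes 0; next acc becomes 5; next ((min(a, b) + abs(a)) != (b * b)) evaluates to true; next a becomes 5; next (min(a, acc) == (6 + b)) evaluates to false; next b becomes 10; next final value 0
g: tot becomes 0; next acc becomes 5; next ((min(a, b) + abs(a)) != (b * b)) evaluates to true; next a becomes 5; next ((6 + b) != min(a, acc)) evaluates to true; next tot becomes 11; next final value -264
verdict: not equivalent; witness: a=0, b=-2


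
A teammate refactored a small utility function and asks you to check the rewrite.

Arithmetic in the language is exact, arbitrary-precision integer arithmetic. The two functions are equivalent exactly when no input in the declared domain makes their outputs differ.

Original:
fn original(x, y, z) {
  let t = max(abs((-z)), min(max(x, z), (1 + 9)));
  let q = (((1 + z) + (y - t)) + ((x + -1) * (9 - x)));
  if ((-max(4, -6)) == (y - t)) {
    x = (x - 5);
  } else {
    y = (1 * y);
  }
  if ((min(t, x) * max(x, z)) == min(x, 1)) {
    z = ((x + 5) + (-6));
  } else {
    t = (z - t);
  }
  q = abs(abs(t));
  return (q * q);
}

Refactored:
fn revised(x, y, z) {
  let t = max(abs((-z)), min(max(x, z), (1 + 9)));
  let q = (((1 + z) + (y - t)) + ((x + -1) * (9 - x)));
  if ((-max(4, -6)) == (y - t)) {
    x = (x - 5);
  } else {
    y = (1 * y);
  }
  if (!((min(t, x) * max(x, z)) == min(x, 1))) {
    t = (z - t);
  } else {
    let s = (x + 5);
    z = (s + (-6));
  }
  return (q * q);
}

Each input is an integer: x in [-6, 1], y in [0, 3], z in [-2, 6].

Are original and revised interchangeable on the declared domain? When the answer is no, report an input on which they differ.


x=-6, y=0, z=-2 yields 16 from original but 11664 from revised.
verdict: not equivalent; witness: x=-6, y=0, z=-2


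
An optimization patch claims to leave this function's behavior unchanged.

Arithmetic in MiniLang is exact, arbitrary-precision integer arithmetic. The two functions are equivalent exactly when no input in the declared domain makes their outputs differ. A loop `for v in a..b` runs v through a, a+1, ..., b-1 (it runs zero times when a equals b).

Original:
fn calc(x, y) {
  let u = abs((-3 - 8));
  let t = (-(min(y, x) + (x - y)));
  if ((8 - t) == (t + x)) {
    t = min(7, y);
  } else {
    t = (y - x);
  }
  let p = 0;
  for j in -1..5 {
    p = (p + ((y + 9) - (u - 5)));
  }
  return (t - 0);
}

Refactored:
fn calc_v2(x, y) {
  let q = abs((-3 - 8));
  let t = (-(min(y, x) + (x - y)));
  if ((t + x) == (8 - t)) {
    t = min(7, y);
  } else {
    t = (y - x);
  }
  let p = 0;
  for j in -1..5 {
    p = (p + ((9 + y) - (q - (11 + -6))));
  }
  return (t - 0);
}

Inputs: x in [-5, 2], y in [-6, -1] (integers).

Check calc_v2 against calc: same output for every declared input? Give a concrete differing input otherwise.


Equivalent — the differences include local variable names differ, constant usage differs, arithmetic usage differs, yet no declared input distinguishes the two.
As a probe, take x=-3, y=-6: calc runs u=11, then t=3, then ((8 - t) == (t + x)) is false, then t=-3, then p=0, then (j=-1), then p=-3, then (j=0), then p=-6, then (j=1), then p=-9, then (j=2), then p=-12, then (j=3), then p=-15, then (j=4), then p=-18, then returns -3; calc_v2 runs q=11, then t=3, then ((t + x) == (8 - t)) is false, then t=-3, then p=0, then (j=-1), then p=-3, then (j=0), then p=-6, then (j=1), then p=-9, then (j=2), then p=-12, then (j=3), then p=-15, then (j=4), then p=-18, then returns -3; both end at -3.
Across all 48 domain points the two functions coincide.
verdict: equivalent


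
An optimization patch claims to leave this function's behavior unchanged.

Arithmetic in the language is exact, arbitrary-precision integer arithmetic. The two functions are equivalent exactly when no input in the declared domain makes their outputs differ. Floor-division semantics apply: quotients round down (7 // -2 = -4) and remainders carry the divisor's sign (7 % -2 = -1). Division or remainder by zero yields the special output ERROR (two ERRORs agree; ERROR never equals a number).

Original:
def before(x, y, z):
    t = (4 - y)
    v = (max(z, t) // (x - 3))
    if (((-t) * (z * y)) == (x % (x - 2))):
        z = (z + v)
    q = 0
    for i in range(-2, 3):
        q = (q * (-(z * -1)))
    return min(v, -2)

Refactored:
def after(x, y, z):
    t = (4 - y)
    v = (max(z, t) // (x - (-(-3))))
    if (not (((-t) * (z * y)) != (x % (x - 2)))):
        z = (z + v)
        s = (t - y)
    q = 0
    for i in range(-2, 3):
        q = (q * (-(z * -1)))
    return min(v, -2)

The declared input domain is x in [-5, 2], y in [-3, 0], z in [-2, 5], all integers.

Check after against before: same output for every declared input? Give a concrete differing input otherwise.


Differences: local variable names differ; also comparison usage differs; also arithmetic usage differs; also statement counts differ; also boolean connective usage differs — yet all 256 inputs agree.
verdict: equivalent


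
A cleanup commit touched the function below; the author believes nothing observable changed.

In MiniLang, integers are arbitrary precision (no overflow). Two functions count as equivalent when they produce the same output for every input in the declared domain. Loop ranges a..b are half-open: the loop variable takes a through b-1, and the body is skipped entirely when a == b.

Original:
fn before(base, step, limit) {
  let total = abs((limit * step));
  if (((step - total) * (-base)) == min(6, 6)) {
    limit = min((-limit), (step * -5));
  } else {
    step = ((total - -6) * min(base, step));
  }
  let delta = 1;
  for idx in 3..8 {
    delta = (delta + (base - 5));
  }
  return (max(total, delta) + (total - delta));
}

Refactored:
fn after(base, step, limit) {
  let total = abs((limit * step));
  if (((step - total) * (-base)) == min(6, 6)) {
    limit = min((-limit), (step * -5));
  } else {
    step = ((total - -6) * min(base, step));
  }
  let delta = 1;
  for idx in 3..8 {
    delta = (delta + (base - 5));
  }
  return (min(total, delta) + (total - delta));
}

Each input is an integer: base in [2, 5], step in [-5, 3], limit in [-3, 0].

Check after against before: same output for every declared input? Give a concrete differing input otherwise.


The rewrite breaks on base=2, step=-5, limit=-3, where the results are 44 and 15.
before: total becomes 15; next (((step - total) * (-base)) == min(6, 6)) evaluates to false; next step becomes -105; next delta becomes 1; next at idx=3:; next delta becomes -2; next at idx=4:; next delta becomes -5; next at idx=5:; next delta becomes -8; next at idx=6:; next delta becomes -11; next at idx=7:; next delta becomes -14; next final value 44
after: total becomes 15; next (((step - total) * (-base)) == min(6, 6)) evaluates to false; next step becomes -105; next delta becomes 1; next at idx=3:; next delta becomes -2; next at idx=4:; next delta becomes -5; next at idx=5:; next delta becomes -8; next at idx=6:; next delta becomes -11; next at idx=7:; next delta becomes -14; next final value 15
verdict: not equivalent; witness: base=2, step=-5, limit=-3


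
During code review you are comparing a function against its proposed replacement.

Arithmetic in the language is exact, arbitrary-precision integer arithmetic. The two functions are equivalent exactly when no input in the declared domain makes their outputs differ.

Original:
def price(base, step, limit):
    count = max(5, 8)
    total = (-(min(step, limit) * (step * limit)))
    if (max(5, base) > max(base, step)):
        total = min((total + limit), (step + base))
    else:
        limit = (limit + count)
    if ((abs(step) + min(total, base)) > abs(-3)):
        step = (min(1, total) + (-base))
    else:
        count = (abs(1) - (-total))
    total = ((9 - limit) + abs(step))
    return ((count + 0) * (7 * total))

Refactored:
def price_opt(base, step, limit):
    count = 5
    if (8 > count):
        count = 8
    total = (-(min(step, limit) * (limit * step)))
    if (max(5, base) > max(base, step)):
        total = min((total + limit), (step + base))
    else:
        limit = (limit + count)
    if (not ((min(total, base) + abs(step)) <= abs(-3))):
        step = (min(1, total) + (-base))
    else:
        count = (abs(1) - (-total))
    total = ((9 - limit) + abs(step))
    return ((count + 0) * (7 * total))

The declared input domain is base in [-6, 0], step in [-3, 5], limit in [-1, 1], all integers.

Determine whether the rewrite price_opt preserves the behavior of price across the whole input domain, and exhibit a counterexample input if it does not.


Behavior is preserved: although min/max/abs usage differs, plus boolean connective usage differs, plus constant usage differs, plus comparison usage differs, plus statement counts differ, plus branching structure differs, the outputs never diverge.
Tracing base=-3, step=2, limit=0: price: count=8, then total=0, then (max(5, base) > max(base, step)) is true, then total=-1, then ((abs(step) + min(total, base)) > abs(-3)) is false, then count=0, then total=11, then returns 0 | price_opt: count=5, then (8 > count) is true, then count=8, then total=0, then (max(5, base) > max(base, step)) is true, then total=-1, then (not ((min(total, base) + abs(step)) <= abs(-3))) is false, then count=0, then total=11, then returns 0 — matching result 0.
Checked all 189 inputs in the declared domain: the outputs agree on every one.
verdict: equivalent


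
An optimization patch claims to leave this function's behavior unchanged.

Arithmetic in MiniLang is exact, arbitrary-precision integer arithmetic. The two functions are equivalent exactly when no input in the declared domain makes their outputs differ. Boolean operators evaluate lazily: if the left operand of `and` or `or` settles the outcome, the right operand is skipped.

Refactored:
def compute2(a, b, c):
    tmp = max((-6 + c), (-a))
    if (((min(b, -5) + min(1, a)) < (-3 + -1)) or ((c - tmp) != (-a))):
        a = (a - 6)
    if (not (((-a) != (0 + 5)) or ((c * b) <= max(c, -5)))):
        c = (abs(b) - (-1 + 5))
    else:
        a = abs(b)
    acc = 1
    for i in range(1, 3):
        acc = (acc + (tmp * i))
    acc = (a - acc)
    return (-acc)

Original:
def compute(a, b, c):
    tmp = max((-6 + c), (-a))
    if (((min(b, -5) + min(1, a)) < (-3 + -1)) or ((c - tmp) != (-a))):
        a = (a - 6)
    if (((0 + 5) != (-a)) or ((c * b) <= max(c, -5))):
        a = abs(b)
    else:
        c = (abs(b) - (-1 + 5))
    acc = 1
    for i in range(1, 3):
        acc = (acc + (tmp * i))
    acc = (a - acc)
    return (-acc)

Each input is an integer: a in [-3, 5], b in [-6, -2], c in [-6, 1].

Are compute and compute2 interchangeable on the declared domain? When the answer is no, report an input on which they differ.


The two versions differ — the changes include boolean connective usage differs.
As a probe, take a=-2, b=-4, c=-2: compute runs tmp becomes 2; next (((min(b, -5) + min(1, a)) < (-3 + -1)) or ((c - tmp) != (-a))) evaluates to true; next a becomes -8; next (((0 + 5) != (-a)) or ((c * b) <= max(c, -5))) evaluates to true; next a becomes 4; next acc becomes 1; next at i=1:; next acc becomes 3; next at i=2:; next acc becomes 7; next acc becomes -3; next final value 3; compute2 runs tmp becomes 2; next (((min(b, -5) + min(1, a)) < (-3 + -1)) or ((c - tmp) != (-a))) evaluates to true; next a becomes -8; next (not (((-a) != (0 + 5)) or ((c * b) <= max(c, -5)))) evaluates to false; next a becomes 4; next acc becomes 1; next at i=1:; next acc becomes 3; next at i=2:; next acc becomes 7; next acc becomes -3; next final value 3; both end at 3.
Sweeping the whole domain (360 inputs) finds no disagreement.
verdict: equivalent


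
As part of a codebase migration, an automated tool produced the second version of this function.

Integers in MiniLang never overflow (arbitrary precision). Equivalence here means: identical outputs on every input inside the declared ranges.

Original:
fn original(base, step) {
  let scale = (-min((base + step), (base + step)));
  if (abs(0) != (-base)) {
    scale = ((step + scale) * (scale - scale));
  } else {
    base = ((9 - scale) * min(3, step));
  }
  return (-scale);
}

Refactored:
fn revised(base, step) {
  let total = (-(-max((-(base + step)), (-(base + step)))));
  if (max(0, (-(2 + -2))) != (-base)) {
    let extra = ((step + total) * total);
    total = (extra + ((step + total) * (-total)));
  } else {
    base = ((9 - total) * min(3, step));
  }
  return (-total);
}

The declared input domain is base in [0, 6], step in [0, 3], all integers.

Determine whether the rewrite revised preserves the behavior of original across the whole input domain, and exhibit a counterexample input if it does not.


Equivalent — the differences include statement counts differ; also min/max/abs usage differs; also arithmetic usage differs; also local variable names differ; also constant usage differs, yet no declared input distinguishes the two.
Spot check at base=0, step=3 — original: scale=-3, then (abs(0) != (-base)) is false, then base=36, then returns 3. revised: total=-3, then (max(0, (-(2 + -2))) != (-base)) is false, then base=36, then returns 3. Both give 3.
An exhaustive pass over the 28 declared inputs shows identical outputs.
verdict: equivalent


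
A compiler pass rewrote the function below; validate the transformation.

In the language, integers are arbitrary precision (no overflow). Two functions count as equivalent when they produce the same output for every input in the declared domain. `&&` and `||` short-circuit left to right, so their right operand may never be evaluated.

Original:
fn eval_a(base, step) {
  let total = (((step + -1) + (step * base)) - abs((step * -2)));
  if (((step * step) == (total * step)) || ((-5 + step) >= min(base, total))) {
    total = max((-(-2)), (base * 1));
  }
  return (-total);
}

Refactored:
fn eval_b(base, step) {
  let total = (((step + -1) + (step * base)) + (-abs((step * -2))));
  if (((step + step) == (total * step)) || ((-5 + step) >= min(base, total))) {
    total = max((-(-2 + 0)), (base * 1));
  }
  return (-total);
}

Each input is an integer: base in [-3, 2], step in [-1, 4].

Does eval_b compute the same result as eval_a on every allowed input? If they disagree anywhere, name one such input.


Try base=-3, step=-1.
eval_a: total becomes -1; next (((step * step) == (total * step)) || ((-5 + step) >= min(base, total))) evaluates to true; next total becomes 2; next final value -2
eval_b: total becomes -1; next (((step + step) == (total * step)) || ((-5 + step) >= min(base, total))) evaluates to false; next final value 1
-2 and 1 differ, so these are not the same function on this domain.
verdict: not equivalent; witness: base=-3, step=-1


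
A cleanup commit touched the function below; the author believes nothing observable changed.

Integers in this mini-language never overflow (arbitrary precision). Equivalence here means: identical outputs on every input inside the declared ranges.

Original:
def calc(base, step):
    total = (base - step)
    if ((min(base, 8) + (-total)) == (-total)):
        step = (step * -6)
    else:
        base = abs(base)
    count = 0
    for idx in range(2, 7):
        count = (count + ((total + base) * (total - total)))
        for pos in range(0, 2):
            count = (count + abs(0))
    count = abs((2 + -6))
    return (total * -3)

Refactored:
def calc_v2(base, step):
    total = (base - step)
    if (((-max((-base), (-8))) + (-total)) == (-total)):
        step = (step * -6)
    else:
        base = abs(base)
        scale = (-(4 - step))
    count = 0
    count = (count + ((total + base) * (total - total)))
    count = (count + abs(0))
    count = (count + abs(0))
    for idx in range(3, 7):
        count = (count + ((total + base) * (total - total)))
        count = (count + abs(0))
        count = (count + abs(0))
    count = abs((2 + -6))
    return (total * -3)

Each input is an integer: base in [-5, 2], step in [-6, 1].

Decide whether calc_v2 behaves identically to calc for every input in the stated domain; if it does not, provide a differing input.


Reading the diff, among the changes: statement counts differ, min/max/abs usage differs, loop structure differs, local variable names differ, arithmetic usage differs, constant usage differs.
Spot check at base=-1, step=-3 — calc: total=2, then ((min(base, 8) + (-total)) == (-total)) is false, then base=1, then count=0, then (idx=2), then count=0, then (pos=0), then count=0, then (pos=1), then count=0, then (idx=3), then count=0, then (pos=0), then count=0, then (pos=1), then count=0, then (idx=4), then count=0, then (pos=0), then count=0, then (pos=1), then count=0, then (idx=5), then count=0, then (pos=0), then count=0, then (pos=1), then count=0, then (idx=6), then count=0, then (pos=0), then count=0, then (pos=1), then count=0, then count=4, then returns -6. calc_v2: total=2, then (((-max((-base), (-8))) + (-total)) == (-total)) is false, then base=1, then scale=-7, then count=0, then count=0, then count=0, then count=0, then (idx=3), then count=0, then count=0, then count=0, then (idx=4), then count=0, then count=0, then count=0, then (idx=5), then count=0, then count=0, then count=0, then (idx=6), then count=0, then count=0, then count=0, then count=4, then returns -6. Both give -6.
An exhaustive pass over the 64 declared inputs shows identical outputs.
verdict: equivalent


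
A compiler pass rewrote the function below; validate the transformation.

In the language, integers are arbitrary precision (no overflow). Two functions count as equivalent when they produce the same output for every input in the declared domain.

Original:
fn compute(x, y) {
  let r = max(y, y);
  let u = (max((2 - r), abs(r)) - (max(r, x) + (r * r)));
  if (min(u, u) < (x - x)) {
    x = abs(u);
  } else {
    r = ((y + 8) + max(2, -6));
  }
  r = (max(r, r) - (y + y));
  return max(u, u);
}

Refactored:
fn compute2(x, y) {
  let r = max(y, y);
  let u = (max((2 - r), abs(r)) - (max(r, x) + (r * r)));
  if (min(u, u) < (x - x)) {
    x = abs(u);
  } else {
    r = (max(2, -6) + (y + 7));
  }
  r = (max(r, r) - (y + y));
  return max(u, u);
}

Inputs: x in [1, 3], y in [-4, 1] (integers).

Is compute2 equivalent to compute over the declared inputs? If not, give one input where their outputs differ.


The one real change (`8` became `7`) has no effect anywhere in the declared ranges.
Spot check at x=3, y=-2 — compute: r = -2; u = -3; (min(u, u) < (x - x)) -> true; x = 3; r = 2; return -3. compute2: r = -2; u = -3; (min(u, u) < (x - x)) -> true; x = 3; r = 2; return -3. Both give -3.
An exhaustive pass over the 18 declared inputs shows identical outputs.
verdict: equivalent


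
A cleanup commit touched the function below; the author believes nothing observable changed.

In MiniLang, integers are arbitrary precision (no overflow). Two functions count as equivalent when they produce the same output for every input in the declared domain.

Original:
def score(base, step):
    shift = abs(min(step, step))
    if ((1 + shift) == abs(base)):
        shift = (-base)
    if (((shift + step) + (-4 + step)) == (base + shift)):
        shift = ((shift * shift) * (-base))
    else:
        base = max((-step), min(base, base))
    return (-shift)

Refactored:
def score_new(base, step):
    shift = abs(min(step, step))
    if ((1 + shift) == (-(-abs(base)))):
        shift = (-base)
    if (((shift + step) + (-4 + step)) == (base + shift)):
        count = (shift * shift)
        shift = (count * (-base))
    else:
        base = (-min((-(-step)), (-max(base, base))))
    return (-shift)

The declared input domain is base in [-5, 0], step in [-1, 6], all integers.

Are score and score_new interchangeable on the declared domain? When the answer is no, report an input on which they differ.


Equivalent. The suspicious edit (`min(base, base)` became `max(base, base)`) never changes the result for any input inside the declared domain.
Checked all 48 inputs in the declared domain: the outputs agree on every one.
As a probe, take base=0, step=3: score runs shift := 3 | ((1 + shift) == abs(base)): false | (((shift + step) + (-4 + step)) == (base + shift)): false | base := 0 | result -3; score_new runs shift := 3 | ((1 + shift) == (-(-abs(base)))): false | (((shift + step) + (-4 + step)) == (base + shift)): false | base := 0 | result -3; both end at -3.
verdict: equivalent


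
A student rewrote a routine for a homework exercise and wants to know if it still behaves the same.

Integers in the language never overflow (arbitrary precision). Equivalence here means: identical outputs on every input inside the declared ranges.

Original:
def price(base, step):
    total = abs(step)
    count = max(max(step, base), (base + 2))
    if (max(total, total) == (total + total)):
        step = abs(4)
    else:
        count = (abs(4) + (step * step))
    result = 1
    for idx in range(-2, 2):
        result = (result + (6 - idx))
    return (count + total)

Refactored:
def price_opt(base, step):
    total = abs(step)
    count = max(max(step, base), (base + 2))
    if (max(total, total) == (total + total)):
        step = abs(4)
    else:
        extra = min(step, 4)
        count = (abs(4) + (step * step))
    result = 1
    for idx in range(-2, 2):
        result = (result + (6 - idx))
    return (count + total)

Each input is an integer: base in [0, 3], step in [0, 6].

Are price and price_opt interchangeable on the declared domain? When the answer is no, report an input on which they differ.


The two are interchangeable: min/max/abs usage differs; constant usage differs; statement counts differ; local variable names differ, and every declared input agrees.
As a probe, take base=2, step=5: price runs total=5, then count=5, then (max(total, total) == (total + total)) is false, then count=29, then result=1, then (idx=-2), then result=9, then (idx=-1), then result=16, then (idx=0), then result=22, then (idx=1), then result=27, then returns 34; price_opt runs total=5, then count=5, then (max(total, total) == (total + total)) is false, then extra=4, then count=29, then result=1, then (idx=-2), then result=9, then (idx=-1), then result=16, then (idx=0), then result=22, then (idx=1), then result=27, then returns 34; both end at 34.
Across all 28 domain points the two functions coincide.
verdict: equivalent


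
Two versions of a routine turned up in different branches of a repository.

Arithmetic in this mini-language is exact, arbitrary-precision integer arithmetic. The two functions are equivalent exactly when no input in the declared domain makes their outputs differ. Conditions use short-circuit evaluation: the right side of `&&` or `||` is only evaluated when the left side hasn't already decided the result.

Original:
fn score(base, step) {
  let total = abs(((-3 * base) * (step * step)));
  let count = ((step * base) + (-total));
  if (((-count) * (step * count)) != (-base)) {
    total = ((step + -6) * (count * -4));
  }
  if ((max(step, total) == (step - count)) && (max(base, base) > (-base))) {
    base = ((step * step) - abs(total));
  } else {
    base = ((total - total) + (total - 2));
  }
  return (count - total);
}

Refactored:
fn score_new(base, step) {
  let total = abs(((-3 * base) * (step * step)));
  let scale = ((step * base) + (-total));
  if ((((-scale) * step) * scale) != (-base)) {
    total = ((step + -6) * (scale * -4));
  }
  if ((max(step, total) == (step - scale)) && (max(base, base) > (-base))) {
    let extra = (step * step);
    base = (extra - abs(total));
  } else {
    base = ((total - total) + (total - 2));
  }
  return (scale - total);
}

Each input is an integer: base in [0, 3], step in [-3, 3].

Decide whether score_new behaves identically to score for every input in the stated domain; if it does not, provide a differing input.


Differences: statement counts differ, plus local variable names differ — yet all 28 inputs agree.
verdict: equivalent


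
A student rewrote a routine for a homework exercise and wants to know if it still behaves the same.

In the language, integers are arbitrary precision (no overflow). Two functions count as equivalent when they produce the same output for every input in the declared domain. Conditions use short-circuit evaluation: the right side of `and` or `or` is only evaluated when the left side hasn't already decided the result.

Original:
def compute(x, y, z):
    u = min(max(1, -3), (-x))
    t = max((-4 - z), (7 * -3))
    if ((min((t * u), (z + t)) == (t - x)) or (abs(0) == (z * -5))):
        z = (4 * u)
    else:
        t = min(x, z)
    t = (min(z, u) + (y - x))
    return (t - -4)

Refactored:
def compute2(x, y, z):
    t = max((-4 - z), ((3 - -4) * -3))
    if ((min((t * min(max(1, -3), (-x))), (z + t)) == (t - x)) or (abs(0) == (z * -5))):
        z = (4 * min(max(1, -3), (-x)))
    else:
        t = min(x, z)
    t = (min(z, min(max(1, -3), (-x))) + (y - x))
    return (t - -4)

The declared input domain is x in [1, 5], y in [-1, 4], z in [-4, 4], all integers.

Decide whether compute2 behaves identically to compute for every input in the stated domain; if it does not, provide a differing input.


Equivalent — the differences include constant usage differs; also local variable names differ; also arithmetic usage differs; also min/max/abs usage differs; also statement counts differ, yet no declared input distinguishes the two.
As a probe, take x=3, y=3, z=3: compute runs u = -3; t = -7; ((min((t * u), (z + t)) == (t - x)) or (abs(0) == (z * -5))) -> false; t = 3; t = -3; return 1; compute2 runs t = -7; ((min((t * min(max(1, -3), (-x))), (z + t)) == (t - x)) or (abs(0) == (z * -5))) -> false; t = 3; t = -3; return 1; both end at 1.
Sweeping the whole domain (270 inputs) finds no disagreement.
verdict: equivalent


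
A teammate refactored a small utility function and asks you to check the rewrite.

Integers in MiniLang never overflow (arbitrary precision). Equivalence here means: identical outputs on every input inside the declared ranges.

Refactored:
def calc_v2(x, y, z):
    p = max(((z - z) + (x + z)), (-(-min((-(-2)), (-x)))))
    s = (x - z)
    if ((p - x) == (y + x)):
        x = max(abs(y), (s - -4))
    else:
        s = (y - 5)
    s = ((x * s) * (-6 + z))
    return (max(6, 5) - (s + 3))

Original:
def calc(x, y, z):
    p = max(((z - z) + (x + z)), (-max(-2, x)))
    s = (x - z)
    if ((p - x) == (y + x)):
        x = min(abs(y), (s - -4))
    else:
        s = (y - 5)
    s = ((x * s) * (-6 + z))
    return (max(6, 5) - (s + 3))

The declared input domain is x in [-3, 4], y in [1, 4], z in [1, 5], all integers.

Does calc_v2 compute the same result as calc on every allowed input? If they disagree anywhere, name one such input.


Consider the input x=-1, y=3, z=1.
calc: p becomes 1; next s becomes -2; next ((p - x) == (y + x)) evaluates to true; next x becomes 2; next s becomes 20; next final value -17
calc_v2: p becomes 1; next s becomes -2; next ((p - x) == (y + x)) evaluates to true; next x becomes 3; next s becomes 30; next final value -27
-17 != -27, so the rewrite changes behavior.
verdict: not equivalent; witness: x=-1, y=3, z=1
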